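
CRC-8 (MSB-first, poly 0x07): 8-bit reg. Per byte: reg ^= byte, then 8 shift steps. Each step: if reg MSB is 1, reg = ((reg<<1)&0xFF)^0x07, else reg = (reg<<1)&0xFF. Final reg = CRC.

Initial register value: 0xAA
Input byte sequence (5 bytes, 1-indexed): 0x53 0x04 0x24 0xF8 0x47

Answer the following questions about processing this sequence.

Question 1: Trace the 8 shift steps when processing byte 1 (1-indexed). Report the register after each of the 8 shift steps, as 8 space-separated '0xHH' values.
Register before byte 1: 0xAA
After XOR with byte 0x53: 0xF9

Answer: 0xF5 0xED 0xDD 0xBD 0x7D 0xFA 0xF3 0xE1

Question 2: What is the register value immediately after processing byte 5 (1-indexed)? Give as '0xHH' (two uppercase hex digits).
Answer: 0xAC

Derivation:
After byte 1 (0x53): reg=0xE1
After byte 2 (0x04): reg=0xB5
After byte 3 (0x24): reg=0xFE
After byte 4 (0xF8): reg=0x12
After byte 5 (0x47): reg=0xAC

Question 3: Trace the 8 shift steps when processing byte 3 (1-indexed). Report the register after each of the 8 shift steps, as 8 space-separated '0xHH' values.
Answer: 0x25 0x4A 0x94 0x2F 0x5E 0xBC 0x7F 0xFE

Derivation:
After byte 1 (0x53): reg=0xE1
After byte 2 (0x04): reg=0xB5
Register before byte 3: 0xB5
After XOR with byte 0x24: 0x91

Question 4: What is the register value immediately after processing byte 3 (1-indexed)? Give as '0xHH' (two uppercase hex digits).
After byte 1 (0x53): reg=0xE1
After byte 2 (0x04): reg=0xB5
After byte 3 (0x24): reg=0xFE

Answer: 0xFE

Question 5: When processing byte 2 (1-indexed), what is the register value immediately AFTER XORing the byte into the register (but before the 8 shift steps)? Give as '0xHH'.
Answer: 0xE5

Derivation:
Register before byte 2: 0xE1
Byte 2: 0x04
0xE1 XOR 0x04 = 0xE5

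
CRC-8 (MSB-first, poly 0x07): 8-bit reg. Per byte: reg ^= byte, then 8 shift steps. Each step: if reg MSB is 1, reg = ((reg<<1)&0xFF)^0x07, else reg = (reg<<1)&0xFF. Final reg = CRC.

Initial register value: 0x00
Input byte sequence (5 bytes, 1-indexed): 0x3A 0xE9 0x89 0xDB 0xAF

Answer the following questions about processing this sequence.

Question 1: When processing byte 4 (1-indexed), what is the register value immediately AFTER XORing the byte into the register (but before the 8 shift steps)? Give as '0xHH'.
Answer: 0xF5

Derivation:
Register before byte 4: 0x2E
Byte 4: 0xDB
0x2E XOR 0xDB = 0xF5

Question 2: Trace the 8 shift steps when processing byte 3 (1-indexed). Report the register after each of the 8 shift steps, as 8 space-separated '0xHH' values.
After byte 1 (0x3A): reg=0xA6
After byte 2 (0xE9): reg=0xEA
Register before byte 3: 0xEA
After XOR with byte 0x89: 0x63

Answer: 0xC6 0x8B 0x11 0x22 0x44 0x88 0x17 0x2E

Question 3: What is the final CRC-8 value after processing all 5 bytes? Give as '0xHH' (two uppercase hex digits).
After byte 1 (0x3A): reg=0xA6
After byte 2 (0xE9): reg=0xEA
After byte 3 (0x89): reg=0x2E
After byte 4 (0xDB): reg=0xC5
After byte 5 (0xAF): reg=0x11

Answer: 0x11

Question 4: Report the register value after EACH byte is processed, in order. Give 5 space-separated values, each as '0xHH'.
0xA6 0xEA 0x2E 0xC5 0x11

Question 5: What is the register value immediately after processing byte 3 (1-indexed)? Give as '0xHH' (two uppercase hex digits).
After byte 1 (0x3A): reg=0xA6
After byte 2 (0xE9): reg=0xEA
After byte 3 (0x89): reg=0x2E

Answer: 0x2E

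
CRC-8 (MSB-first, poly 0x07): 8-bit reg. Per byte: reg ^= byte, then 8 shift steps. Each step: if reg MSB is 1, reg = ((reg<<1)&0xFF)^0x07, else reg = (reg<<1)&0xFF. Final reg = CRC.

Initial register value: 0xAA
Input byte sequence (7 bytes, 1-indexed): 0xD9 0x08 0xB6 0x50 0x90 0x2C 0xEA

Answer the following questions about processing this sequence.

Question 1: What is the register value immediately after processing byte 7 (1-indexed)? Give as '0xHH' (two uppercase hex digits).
After byte 1 (0xD9): reg=0x5E
After byte 2 (0x08): reg=0xA5
After byte 3 (0xB6): reg=0x79
After byte 4 (0x50): reg=0xDF
After byte 5 (0x90): reg=0xEA
After byte 6 (0x2C): reg=0x5C
After byte 7 (0xEA): reg=0x0B

Answer: 0x0B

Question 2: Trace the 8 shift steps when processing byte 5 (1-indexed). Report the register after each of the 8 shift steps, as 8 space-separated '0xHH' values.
Answer: 0x9E 0x3B 0x76 0xEC 0xDF 0xB9 0x75 0xEA

Derivation:
After byte 1 (0xD9): reg=0x5E
After byte 2 (0x08): reg=0xA5
After byte 3 (0xB6): reg=0x79
After byte 4 (0x50): reg=0xDF
Register before byte 5: 0xDF
After XOR with byte 0x90: 0x4F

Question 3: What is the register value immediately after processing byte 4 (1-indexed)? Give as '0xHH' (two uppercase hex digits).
After byte 1 (0xD9): reg=0x5E
After byte 2 (0x08): reg=0xA5
After byte 3 (0xB6): reg=0x79
After byte 4 (0x50): reg=0xDF

Answer: 0xDF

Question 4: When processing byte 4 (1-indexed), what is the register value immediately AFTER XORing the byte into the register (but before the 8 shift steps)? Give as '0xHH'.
Answer: 0x29

Derivation:
Register before byte 4: 0x79
Byte 4: 0x50
0x79 XOR 0x50 = 0x29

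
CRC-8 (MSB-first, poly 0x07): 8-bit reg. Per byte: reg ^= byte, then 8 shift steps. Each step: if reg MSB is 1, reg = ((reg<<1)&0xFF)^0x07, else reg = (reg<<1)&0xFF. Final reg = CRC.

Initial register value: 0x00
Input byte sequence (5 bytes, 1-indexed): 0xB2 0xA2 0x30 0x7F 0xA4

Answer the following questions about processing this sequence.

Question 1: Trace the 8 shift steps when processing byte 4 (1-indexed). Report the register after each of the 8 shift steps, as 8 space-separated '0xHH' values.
After byte 1 (0xB2): reg=0x17
After byte 2 (0xA2): reg=0x02
After byte 3 (0x30): reg=0x9E
Register before byte 4: 0x9E
After XOR with byte 0x7F: 0xE1

Answer: 0xC5 0x8D 0x1D 0x3A 0x74 0xE8 0xD7 0xA9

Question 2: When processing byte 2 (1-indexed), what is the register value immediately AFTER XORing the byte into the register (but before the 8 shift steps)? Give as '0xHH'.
Answer: 0xB5

Derivation:
Register before byte 2: 0x17
Byte 2: 0xA2
0x17 XOR 0xA2 = 0xB5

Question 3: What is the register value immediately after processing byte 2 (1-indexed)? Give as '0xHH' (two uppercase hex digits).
After byte 1 (0xB2): reg=0x17
After byte 2 (0xA2): reg=0x02

Answer: 0x02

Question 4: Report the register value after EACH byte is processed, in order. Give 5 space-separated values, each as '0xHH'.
0x17 0x02 0x9E 0xA9 0x23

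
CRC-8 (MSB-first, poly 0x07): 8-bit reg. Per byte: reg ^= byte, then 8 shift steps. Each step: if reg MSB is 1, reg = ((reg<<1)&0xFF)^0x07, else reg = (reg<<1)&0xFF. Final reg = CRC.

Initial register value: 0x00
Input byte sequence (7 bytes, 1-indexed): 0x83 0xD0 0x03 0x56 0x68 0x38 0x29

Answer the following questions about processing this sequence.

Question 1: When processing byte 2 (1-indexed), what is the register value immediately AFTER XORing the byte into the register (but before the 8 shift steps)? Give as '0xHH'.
Answer: 0x50

Derivation:
Register before byte 2: 0x80
Byte 2: 0xD0
0x80 XOR 0xD0 = 0x50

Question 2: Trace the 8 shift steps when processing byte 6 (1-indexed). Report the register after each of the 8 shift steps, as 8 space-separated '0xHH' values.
Answer: 0x28 0x50 0xA0 0x47 0x8E 0x1B 0x36 0x6C

Derivation:
After byte 1 (0x83): reg=0x80
After byte 2 (0xD0): reg=0xB7
After byte 3 (0x03): reg=0x05
After byte 4 (0x56): reg=0xBE
After byte 5 (0x68): reg=0x2C
Register before byte 6: 0x2C
After XOR with byte 0x38: 0x14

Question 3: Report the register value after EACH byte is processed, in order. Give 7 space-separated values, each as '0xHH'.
0x80 0xB7 0x05 0xBE 0x2C 0x6C 0xDC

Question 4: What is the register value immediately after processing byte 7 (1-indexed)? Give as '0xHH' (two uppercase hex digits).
After byte 1 (0x83): reg=0x80
After byte 2 (0xD0): reg=0xB7
After byte 3 (0x03): reg=0x05
After byte 4 (0x56): reg=0xBE
After byte 5 (0x68): reg=0x2C
After byte 6 (0x38): reg=0x6C
After byte 7 (0x29): reg=0xDC

Answer: 0xDC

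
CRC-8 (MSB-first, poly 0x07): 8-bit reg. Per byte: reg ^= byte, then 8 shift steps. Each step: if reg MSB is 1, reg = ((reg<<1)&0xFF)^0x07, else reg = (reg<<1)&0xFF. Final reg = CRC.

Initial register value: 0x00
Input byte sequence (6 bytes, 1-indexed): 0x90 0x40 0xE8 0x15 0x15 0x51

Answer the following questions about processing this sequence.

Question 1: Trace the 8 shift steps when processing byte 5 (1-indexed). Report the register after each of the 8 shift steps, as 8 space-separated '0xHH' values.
Answer: 0x8A 0x13 0x26 0x4C 0x98 0x37 0x6E 0xDC

Derivation:
After byte 1 (0x90): reg=0xF9
After byte 2 (0x40): reg=0x26
After byte 3 (0xE8): reg=0x64
After byte 4 (0x15): reg=0x50
Register before byte 5: 0x50
After XOR with byte 0x15: 0x45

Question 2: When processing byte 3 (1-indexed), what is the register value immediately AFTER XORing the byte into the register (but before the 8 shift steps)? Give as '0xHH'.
Register before byte 3: 0x26
Byte 3: 0xE8
0x26 XOR 0xE8 = 0xCE

Answer: 0xCE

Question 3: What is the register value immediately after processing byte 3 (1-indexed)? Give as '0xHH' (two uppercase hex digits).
After byte 1 (0x90): reg=0xF9
After byte 2 (0x40): reg=0x26
After byte 3 (0xE8): reg=0x64

Answer: 0x64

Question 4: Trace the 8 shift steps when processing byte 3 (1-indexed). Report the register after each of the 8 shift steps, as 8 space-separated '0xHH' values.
Answer: 0x9B 0x31 0x62 0xC4 0x8F 0x19 0x32 0x64

Derivation:
After byte 1 (0x90): reg=0xF9
After byte 2 (0x40): reg=0x26
Register before byte 3: 0x26
After XOR with byte 0xE8: 0xCE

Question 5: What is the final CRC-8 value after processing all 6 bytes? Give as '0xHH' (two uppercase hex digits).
After byte 1 (0x90): reg=0xF9
After byte 2 (0x40): reg=0x26
After byte 3 (0xE8): reg=0x64
After byte 4 (0x15): reg=0x50
After byte 5 (0x15): reg=0xDC
After byte 6 (0x51): reg=0xAA

Answer: 0xAA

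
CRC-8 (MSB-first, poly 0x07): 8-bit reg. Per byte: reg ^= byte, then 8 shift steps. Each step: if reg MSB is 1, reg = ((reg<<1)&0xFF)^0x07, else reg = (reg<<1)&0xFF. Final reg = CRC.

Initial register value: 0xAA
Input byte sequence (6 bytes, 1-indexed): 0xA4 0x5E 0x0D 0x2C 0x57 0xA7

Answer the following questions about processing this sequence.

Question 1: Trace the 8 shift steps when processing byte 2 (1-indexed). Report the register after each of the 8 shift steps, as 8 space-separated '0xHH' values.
Answer: 0xE8 0xD7 0xA9 0x55 0xAA 0x53 0xA6 0x4B

Derivation:
After byte 1 (0xA4): reg=0x2A
Register before byte 2: 0x2A
After XOR with byte 0x5E: 0x74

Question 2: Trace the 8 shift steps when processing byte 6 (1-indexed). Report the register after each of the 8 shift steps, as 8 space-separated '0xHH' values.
After byte 1 (0xA4): reg=0x2A
After byte 2 (0x5E): reg=0x4B
After byte 3 (0x0D): reg=0xD5
After byte 4 (0x2C): reg=0xE1
After byte 5 (0x57): reg=0x0B
Register before byte 6: 0x0B
After XOR with byte 0xA7: 0xAC

Answer: 0x5F 0xBE 0x7B 0xF6 0xEB 0xD1 0xA5 0x4D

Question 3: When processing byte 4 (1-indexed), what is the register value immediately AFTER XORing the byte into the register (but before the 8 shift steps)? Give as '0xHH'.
Answer: 0xF9

Derivation:
Register before byte 4: 0xD5
Byte 4: 0x2C
0xD5 XOR 0x2C = 0xF9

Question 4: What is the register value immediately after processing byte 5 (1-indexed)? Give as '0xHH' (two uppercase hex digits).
After byte 1 (0xA4): reg=0x2A
After byte 2 (0x5E): reg=0x4B
After byte 3 (0x0D): reg=0xD5
After byte 4 (0x2C): reg=0xE1
After byte 5 (0x57): reg=0x0B

Answer: 0x0B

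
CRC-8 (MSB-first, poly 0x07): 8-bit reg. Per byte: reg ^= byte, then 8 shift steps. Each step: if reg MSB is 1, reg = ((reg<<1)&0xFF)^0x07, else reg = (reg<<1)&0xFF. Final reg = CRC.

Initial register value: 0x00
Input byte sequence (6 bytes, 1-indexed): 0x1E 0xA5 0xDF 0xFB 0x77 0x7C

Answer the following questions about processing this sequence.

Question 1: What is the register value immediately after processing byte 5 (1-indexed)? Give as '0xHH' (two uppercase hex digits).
Answer: 0x78

Derivation:
After byte 1 (0x1E): reg=0x5A
After byte 2 (0xA5): reg=0xF3
After byte 3 (0xDF): reg=0xC4
After byte 4 (0xFB): reg=0xBD
After byte 5 (0x77): reg=0x78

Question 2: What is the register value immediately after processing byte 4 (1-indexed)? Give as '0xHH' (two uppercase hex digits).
After byte 1 (0x1E): reg=0x5A
After byte 2 (0xA5): reg=0xF3
After byte 3 (0xDF): reg=0xC4
After byte 4 (0xFB): reg=0xBD

Answer: 0xBD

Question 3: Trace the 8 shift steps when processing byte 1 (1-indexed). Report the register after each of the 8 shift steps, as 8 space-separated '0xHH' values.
Register before byte 1: 0x00
After XOR with byte 0x1E: 0x1E

Answer: 0x3C 0x78 0xF0 0xE7 0xC9 0x95 0x2D 0x5A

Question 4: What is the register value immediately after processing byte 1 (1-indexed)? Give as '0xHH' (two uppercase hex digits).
After byte 1 (0x1E): reg=0x5A

Answer: 0x5A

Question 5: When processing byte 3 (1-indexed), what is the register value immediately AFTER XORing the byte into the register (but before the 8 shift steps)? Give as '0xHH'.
Answer: 0x2C

Derivation:
Register before byte 3: 0xF3
Byte 3: 0xDF
0xF3 XOR 0xDF = 0x2C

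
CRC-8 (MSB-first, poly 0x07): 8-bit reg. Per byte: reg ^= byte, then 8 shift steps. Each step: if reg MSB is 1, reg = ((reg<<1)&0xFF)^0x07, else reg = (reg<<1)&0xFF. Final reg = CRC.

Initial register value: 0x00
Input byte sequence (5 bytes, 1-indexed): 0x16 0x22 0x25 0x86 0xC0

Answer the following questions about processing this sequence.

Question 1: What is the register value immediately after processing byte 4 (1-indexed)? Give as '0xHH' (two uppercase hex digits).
After byte 1 (0x16): reg=0x62
After byte 2 (0x22): reg=0xC7
After byte 3 (0x25): reg=0xA0
After byte 4 (0x86): reg=0xF2

Answer: 0xF2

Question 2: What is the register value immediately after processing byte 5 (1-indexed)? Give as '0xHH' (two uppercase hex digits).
After byte 1 (0x16): reg=0x62
After byte 2 (0x22): reg=0xC7
After byte 3 (0x25): reg=0xA0
After byte 4 (0x86): reg=0xF2
After byte 5 (0xC0): reg=0x9E

Answer: 0x9E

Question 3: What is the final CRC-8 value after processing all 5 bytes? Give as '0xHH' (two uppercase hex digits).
Answer: 0x9E

Derivation:
After byte 1 (0x16): reg=0x62
After byte 2 (0x22): reg=0xC7
After byte 3 (0x25): reg=0xA0
After byte 4 (0x86): reg=0xF2
After byte 5 (0xC0): reg=0x9E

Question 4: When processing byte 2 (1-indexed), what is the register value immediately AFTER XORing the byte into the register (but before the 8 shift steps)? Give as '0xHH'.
Register before byte 2: 0x62
Byte 2: 0x22
0x62 XOR 0x22 = 0x40

Answer: 0x40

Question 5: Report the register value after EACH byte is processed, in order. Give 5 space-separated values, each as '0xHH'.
0x62 0xC7 0xA0 0xF2 0x9E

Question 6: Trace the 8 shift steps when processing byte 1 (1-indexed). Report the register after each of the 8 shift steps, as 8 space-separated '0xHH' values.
Register before byte 1: 0x00
After XOR with byte 0x16: 0x16

Answer: 0x2C 0x58 0xB0 0x67 0xCE 0x9B 0x31 0x62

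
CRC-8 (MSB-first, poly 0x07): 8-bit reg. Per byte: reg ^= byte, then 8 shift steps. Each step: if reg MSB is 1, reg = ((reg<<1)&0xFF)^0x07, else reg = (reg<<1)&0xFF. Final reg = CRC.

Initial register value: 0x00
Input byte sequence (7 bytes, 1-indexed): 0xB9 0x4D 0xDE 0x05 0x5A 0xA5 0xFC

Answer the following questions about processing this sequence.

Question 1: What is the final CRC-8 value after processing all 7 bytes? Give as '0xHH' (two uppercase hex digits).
After byte 1 (0xB9): reg=0x26
After byte 2 (0x4D): reg=0x16
After byte 3 (0xDE): reg=0x76
After byte 4 (0x05): reg=0x5E
After byte 5 (0x5A): reg=0x1C
After byte 6 (0xA5): reg=0x26
After byte 7 (0xFC): reg=0x08

Answer: 0x08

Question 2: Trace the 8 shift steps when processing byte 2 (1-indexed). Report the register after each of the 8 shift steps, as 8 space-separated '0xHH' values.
Answer: 0xD6 0xAB 0x51 0xA2 0x43 0x86 0x0B 0x16

Derivation:
After byte 1 (0xB9): reg=0x26
Register before byte 2: 0x26
After XOR with byte 0x4D: 0x6B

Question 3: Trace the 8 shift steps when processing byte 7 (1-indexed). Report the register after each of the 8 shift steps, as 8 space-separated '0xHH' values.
Answer: 0xB3 0x61 0xC2 0x83 0x01 0x02 0x04 0x08

Derivation:
After byte 1 (0xB9): reg=0x26
After byte 2 (0x4D): reg=0x16
After byte 3 (0xDE): reg=0x76
After byte 4 (0x05): reg=0x5E
After byte 5 (0x5A): reg=0x1C
After byte 6 (0xA5): reg=0x26
Register before byte 7: 0x26
After XOR with byte 0xFC: 0xDA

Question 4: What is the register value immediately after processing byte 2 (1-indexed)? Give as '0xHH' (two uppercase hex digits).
Answer: 0x16

Derivation:
After byte 1 (0xB9): reg=0x26
After byte 2 (0x4D): reg=0x16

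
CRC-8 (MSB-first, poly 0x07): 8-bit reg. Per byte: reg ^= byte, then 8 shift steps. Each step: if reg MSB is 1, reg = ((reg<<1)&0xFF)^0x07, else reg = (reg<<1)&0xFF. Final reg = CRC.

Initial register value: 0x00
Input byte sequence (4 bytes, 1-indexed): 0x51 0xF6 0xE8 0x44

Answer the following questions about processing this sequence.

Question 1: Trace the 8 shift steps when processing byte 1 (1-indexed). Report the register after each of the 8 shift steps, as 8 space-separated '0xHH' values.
Answer: 0xA2 0x43 0x86 0x0B 0x16 0x2C 0x58 0xB0

Derivation:
Register before byte 1: 0x00
After XOR with byte 0x51: 0x51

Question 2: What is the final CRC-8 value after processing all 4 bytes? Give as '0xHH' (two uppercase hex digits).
After byte 1 (0x51): reg=0xB0
After byte 2 (0xF6): reg=0xD5
After byte 3 (0xE8): reg=0xB3
After byte 4 (0x44): reg=0xCB

Answer: 0xCB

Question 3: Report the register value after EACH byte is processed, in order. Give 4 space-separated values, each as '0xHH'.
0xB0 0xD5 0xB3 0xCB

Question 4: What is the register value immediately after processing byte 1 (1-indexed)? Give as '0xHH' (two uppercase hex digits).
Answer: 0xB0

Derivation:
After byte 1 (0x51): reg=0xB0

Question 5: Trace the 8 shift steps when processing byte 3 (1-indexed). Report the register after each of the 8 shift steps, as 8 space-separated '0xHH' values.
After byte 1 (0x51): reg=0xB0
After byte 2 (0xF6): reg=0xD5
Register before byte 3: 0xD5
After XOR with byte 0xE8: 0x3D

Answer: 0x7A 0xF4 0xEF 0xD9 0xB5 0x6D 0xDA 0xB3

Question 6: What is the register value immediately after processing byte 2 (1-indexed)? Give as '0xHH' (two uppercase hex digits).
Answer: 0xD5

Derivation:
After byte 1 (0x51): reg=0xB0
After byte 2 (0xF6): reg=0xD5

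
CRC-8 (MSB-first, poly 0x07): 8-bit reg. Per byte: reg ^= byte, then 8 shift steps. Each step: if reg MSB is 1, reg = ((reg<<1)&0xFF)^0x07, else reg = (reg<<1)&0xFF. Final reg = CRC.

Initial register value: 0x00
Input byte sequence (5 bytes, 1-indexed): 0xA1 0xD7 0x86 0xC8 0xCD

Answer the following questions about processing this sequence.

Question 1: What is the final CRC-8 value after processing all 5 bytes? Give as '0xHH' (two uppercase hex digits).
After byte 1 (0xA1): reg=0x6E
After byte 2 (0xD7): reg=0x26
After byte 3 (0x86): reg=0x69
After byte 4 (0xC8): reg=0x6E
After byte 5 (0xCD): reg=0x60

Answer: 0x60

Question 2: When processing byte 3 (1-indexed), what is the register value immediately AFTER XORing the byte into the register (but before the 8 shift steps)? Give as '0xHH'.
Answer: 0xA0

Derivation:
Register before byte 3: 0x26
Byte 3: 0x86
0x26 XOR 0x86 = 0xA0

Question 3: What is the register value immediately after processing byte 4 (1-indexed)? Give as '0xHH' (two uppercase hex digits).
Answer: 0x6E

Derivation:
After byte 1 (0xA1): reg=0x6E
After byte 2 (0xD7): reg=0x26
After byte 3 (0x86): reg=0x69
After byte 4 (0xC8): reg=0x6E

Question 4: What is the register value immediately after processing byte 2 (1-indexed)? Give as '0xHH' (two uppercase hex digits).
Answer: 0x26

Derivation:
After byte 1 (0xA1): reg=0x6E
After byte 2 (0xD7): reg=0x26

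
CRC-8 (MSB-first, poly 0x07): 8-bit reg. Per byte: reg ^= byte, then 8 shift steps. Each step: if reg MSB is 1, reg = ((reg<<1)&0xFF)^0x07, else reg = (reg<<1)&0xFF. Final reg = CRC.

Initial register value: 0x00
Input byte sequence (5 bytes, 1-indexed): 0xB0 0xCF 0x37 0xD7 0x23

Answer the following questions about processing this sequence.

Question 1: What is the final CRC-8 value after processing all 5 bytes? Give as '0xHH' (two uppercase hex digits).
After byte 1 (0xB0): reg=0x19
After byte 2 (0xCF): reg=0x2C
After byte 3 (0x37): reg=0x41
After byte 4 (0xD7): reg=0xEB
After byte 5 (0x23): reg=0x76

Answer: 0x76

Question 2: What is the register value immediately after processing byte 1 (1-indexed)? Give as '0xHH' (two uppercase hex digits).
After byte 1 (0xB0): reg=0x19

Answer: 0x19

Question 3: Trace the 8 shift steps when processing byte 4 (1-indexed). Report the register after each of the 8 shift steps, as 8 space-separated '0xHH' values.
After byte 1 (0xB0): reg=0x19
After byte 2 (0xCF): reg=0x2C
After byte 3 (0x37): reg=0x41
Register before byte 4: 0x41
After XOR with byte 0xD7: 0x96

Answer: 0x2B 0x56 0xAC 0x5F 0xBE 0x7B 0xF6 0xEB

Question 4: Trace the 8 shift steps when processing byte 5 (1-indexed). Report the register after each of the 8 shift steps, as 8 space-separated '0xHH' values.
Answer: 0x97 0x29 0x52 0xA4 0x4F 0x9E 0x3B 0x76

Derivation:
After byte 1 (0xB0): reg=0x19
After byte 2 (0xCF): reg=0x2C
After byte 3 (0x37): reg=0x41
After byte 4 (0xD7): reg=0xEB
Register before byte 5: 0xEB
After XOR with byte 0x23: 0xC8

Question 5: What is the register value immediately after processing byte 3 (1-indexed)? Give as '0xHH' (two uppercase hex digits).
After byte 1 (0xB0): reg=0x19
After byte 2 (0xCF): reg=0x2C
After byte 3 (0x37): reg=0x41

Answer: 0x41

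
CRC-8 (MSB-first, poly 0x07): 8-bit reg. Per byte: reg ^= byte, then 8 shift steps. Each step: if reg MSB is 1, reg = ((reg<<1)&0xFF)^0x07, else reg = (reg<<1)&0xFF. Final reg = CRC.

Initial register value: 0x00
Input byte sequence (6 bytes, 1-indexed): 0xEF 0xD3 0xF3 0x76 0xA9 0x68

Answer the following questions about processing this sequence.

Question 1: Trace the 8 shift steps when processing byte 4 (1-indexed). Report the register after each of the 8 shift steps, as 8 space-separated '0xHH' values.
After byte 1 (0xEF): reg=0x83
After byte 2 (0xD3): reg=0xB7
After byte 3 (0xF3): reg=0xDB
Register before byte 4: 0xDB
After XOR with byte 0x76: 0xAD

Answer: 0x5D 0xBA 0x73 0xE6 0xCB 0x91 0x25 0x4A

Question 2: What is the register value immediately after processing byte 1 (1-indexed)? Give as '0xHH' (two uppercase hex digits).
Answer: 0x83

Derivation:
After byte 1 (0xEF): reg=0x83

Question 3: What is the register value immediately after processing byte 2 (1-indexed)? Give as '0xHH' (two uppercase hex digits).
Answer: 0xB7

Derivation:
After byte 1 (0xEF): reg=0x83
After byte 2 (0xD3): reg=0xB7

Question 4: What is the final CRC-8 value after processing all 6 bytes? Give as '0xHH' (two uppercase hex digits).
Answer: 0x63

Derivation:
After byte 1 (0xEF): reg=0x83
After byte 2 (0xD3): reg=0xB7
After byte 3 (0xF3): reg=0xDB
After byte 4 (0x76): reg=0x4A
After byte 5 (0xA9): reg=0xA7
After byte 6 (0x68): reg=0x63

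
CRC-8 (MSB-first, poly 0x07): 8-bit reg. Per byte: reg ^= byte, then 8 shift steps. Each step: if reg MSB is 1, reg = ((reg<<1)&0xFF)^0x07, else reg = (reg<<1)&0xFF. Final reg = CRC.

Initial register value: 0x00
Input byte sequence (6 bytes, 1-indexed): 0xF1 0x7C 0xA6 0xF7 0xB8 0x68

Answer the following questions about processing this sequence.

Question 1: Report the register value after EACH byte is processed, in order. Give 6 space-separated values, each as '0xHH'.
0xD9 0x72 0x22 0x25 0xDA 0x17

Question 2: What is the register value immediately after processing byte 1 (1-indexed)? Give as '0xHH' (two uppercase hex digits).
After byte 1 (0xF1): reg=0xD9

Answer: 0xD9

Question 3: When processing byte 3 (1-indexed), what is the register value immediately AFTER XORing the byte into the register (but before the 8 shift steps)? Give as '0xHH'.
Answer: 0xD4

Derivation:
Register before byte 3: 0x72
Byte 3: 0xA6
0x72 XOR 0xA6 = 0xD4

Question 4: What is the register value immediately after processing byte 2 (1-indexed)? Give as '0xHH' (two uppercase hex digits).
After byte 1 (0xF1): reg=0xD9
After byte 2 (0x7C): reg=0x72

Answer: 0x72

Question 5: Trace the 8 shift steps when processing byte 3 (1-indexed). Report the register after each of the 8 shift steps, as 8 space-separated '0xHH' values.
After byte 1 (0xF1): reg=0xD9
After byte 2 (0x7C): reg=0x72
Register before byte 3: 0x72
After XOR with byte 0xA6: 0xD4

Answer: 0xAF 0x59 0xB2 0x63 0xC6 0x8B 0x11 0x22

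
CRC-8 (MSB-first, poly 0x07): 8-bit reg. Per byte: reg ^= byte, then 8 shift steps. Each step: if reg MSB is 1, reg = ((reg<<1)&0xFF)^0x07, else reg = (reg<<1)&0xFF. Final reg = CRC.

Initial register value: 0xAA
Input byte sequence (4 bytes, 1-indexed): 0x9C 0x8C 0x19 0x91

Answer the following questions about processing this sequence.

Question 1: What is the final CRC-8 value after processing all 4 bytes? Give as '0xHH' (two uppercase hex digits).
Answer: 0x38

Derivation:
After byte 1 (0x9C): reg=0x82
After byte 2 (0x8C): reg=0x2A
After byte 3 (0x19): reg=0x99
After byte 4 (0x91): reg=0x38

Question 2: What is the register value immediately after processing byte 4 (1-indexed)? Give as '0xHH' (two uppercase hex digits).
Answer: 0x38

Derivation:
After byte 1 (0x9C): reg=0x82
After byte 2 (0x8C): reg=0x2A
After byte 3 (0x19): reg=0x99
After byte 4 (0x91): reg=0x38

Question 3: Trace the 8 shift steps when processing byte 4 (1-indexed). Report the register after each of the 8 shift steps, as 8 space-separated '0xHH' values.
Answer: 0x10 0x20 0x40 0x80 0x07 0x0E 0x1C 0x38

Derivation:
After byte 1 (0x9C): reg=0x82
After byte 2 (0x8C): reg=0x2A
After byte 3 (0x19): reg=0x99
Register before byte 4: 0x99
After XOR with byte 0x91: 0x08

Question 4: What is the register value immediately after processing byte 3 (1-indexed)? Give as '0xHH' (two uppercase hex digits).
Answer: 0x99

Derivation:
After byte 1 (0x9C): reg=0x82
After byte 2 (0x8C): reg=0x2A
After byte 3 (0x19): reg=0x99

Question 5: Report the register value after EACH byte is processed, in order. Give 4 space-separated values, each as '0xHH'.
0x82 0x2A 0x99 0x38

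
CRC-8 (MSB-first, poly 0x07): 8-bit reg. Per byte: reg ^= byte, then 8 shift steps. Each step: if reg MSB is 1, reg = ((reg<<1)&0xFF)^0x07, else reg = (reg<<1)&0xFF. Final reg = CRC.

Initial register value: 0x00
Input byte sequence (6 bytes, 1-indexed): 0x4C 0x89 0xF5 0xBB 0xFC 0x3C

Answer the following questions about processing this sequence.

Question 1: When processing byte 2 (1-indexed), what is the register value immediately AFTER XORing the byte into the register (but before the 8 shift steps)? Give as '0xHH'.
Register before byte 2: 0xE3
Byte 2: 0x89
0xE3 XOR 0x89 = 0x6A

Answer: 0x6A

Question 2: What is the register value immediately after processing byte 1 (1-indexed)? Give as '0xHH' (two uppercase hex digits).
Answer: 0xE3

Derivation:
After byte 1 (0x4C): reg=0xE3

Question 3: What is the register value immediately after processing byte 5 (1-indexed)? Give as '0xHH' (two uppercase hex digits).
After byte 1 (0x4C): reg=0xE3
After byte 2 (0x89): reg=0x11
After byte 3 (0xF5): reg=0xB2
After byte 4 (0xBB): reg=0x3F
After byte 5 (0xFC): reg=0x47

Answer: 0x47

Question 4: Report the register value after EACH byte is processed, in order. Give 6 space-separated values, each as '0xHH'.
0xE3 0x11 0xB2 0x3F 0x47 0x66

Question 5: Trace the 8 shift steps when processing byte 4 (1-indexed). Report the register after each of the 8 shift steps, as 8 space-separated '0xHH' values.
After byte 1 (0x4C): reg=0xE3
After byte 2 (0x89): reg=0x11
After byte 3 (0xF5): reg=0xB2
Register before byte 4: 0xB2
After XOR with byte 0xBB: 0x09

Answer: 0x12 0x24 0x48 0x90 0x27 0x4E 0x9C 0x3F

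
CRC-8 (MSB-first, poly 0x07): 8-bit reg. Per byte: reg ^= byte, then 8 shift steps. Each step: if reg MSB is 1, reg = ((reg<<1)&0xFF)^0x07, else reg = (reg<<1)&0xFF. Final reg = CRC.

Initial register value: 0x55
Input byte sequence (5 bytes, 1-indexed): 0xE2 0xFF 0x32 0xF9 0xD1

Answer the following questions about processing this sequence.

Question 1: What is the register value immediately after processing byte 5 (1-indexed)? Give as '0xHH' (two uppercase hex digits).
After byte 1 (0xE2): reg=0x0C
After byte 2 (0xFF): reg=0xD7
After byte 3 (0x32): reg=0xB5
After byte 4 (0xF9): reg=0xE3
After byte 5 (0xD1): reg=0x9E

Answer: 0x9E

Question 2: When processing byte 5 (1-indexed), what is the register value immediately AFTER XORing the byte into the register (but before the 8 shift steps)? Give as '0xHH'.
Answer: 0x32

Derivation:
Register before byte 5: 0xE3
Byte 5: 0xD1
0xE3 XOR 0xD1 = 0x32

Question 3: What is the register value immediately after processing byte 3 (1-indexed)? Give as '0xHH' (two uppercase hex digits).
Answer: 0xB5

Derivation:
After byte 1 (0xE2): reg=0x0C
After byte 2 (0xFF): reg=0xD7
After byte 3 (0x32): reg=0xB5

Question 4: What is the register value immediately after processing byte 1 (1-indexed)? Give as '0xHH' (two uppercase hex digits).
Answer: 0x0C

Derivation:
After byte 1 (0xE2): reg=0x0C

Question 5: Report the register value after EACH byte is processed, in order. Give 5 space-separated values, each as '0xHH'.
0x0C 0xD7 0xB5 0xE3 0x9E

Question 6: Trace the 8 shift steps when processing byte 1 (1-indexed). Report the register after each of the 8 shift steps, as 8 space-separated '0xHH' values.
Register before byte 1: 0x55
After XOR with byte 0xE2: 0xB7

Answer: 0x69 0xD2 0xA3 0x41 0x82 0x03 0x06 0x0C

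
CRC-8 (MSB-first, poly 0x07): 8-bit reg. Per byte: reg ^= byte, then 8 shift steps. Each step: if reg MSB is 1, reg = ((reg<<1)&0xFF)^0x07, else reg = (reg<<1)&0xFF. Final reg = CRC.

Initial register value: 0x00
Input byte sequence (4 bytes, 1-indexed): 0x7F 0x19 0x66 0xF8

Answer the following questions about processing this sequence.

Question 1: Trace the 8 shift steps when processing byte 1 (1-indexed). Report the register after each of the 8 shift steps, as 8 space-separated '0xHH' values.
Register before byte 1: 0x00
After XOR with byte 0x7F: 0x7F

Answer: 0xFE 0xFB 0xF1 0xE5 0xCD 0x9D 0x3D 0x7A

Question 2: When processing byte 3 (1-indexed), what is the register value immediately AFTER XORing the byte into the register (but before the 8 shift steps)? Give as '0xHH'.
Register before byte 3: 0x2E
Byte 3: 0x66
0x2E XOR 0x66 = 0x48

Answer: 0x48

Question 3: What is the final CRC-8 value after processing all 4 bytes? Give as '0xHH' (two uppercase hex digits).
Answer: 0x15

Derivation:
After byte 1 (0x7F): reg=0x7A
After byte 2 (0x19): reg=0x2E
After byte 3 (0x66): reg=0xFF
After byte 4 (0xF8): reg=0x15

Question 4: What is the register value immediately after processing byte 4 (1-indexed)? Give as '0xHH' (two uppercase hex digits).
After byte 1 (0x7F): reg=0x7A
After byte 2 (0x19): reg=0x2E
After byte 3 (0x66): reg=0xFF
After byte 4 (0xF8): reg=0x15

Answer: 0x15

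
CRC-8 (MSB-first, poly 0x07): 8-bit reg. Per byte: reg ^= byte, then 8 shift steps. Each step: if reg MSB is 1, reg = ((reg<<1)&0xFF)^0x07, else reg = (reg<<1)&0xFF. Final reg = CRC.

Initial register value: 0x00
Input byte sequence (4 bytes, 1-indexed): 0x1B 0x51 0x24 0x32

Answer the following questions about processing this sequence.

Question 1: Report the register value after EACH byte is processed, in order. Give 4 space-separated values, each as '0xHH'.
0x41 0x70 0xAB 0xC6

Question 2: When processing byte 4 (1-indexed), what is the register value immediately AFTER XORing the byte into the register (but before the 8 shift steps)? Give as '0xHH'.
Register before byte 4: 0xAB
Byte 4: 0x32
0xAB XOR 0x32 = 0x99

Answer: 0x99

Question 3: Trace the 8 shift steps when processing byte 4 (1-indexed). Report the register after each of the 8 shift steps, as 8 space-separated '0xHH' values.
After byte 1 (0x1B): reg=0x41
After byte 2 (0x51): reg=0x70
After byte 3 (0x24): reg=0xAB
Register before byte 4: 0xAB
After XOR with byte 0x32: 0x99

Answer: 0x35 0x6A 0xD4 0xAF 0x59 0xB2 0x63 0xC6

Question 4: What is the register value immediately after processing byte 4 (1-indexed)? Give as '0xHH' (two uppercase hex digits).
After byte 1 (0x1B): reg=0x41
After byte 2 (0x51): reg=0x70
After byte 3 (0x24): reg=0xAB
After byte 4 (0x32): reg=0xC6

Answer: 0xC6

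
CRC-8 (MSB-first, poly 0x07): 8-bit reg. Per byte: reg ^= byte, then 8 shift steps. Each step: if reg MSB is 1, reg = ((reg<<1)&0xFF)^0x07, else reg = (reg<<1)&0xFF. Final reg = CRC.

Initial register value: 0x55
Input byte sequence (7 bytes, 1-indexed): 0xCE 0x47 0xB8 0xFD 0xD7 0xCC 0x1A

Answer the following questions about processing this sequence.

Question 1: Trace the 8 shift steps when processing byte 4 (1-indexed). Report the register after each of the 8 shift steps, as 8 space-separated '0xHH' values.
After byte 1 (0xCE): reg=0xC8
After byte 2 (0x47): reg=0xA4
After byte 3 (0xB8): reg=0x54
Register before byte 4: 0x54
After XOR with byte 0xFD: 0xA9

Answer: 0x55 0xAA 0x53 0xA6 0x4B 0x96 0x2B 0x56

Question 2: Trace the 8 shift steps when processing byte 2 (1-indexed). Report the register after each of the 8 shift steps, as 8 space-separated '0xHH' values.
Answer: 0x19 0x32 0x64 0xC8 0x97 0x29 0x52 0xA4

Derivation:
After byte 1 (0xCE): reg=0xC8
Register before byte 2: 0xC8
After XOR with byte 0x47: 0x8F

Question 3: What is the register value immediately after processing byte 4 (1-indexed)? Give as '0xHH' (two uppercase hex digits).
After byte 1 (0xCE): reg=0xC8
After byte 2 (0x47): reg=0xA4
After byte 3 (0xB8): reg=0x54
After byte 4 (0xFD): reg=0x56

Answer: 0x56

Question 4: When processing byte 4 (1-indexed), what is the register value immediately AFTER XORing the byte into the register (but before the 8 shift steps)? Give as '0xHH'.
Register before byte 4: 0x54
Byte 4: 0xFD
0x54 XOR 0xFD = 0xA9

Answer: 0xA9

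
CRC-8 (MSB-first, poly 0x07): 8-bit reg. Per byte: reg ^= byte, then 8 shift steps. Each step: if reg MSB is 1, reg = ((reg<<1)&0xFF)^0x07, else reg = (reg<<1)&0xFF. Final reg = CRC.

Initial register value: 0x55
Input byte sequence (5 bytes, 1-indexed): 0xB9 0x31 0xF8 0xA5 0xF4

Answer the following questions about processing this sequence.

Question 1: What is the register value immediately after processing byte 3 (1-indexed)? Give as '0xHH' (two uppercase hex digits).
After byte 1 (0xB9): reg=0x8A
After byte 2 (0x31): reg=0x28
After byte 3 (0xF8): reg=0x3E

Answer: 0x3E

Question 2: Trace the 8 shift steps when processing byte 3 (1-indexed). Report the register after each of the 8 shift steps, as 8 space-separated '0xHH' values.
After byte 1 (0xB9): reg=0x8A
After byte 2 (0x31): reg=0x28
Register before byte 3: 0x28
After XOR with byte 0xF8: 0xD0

Answer: 0xA7 0x49 0x92 0x23 0x46 0x8C 0x1F 0x3E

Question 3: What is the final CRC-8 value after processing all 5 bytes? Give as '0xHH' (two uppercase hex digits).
Answer: 0xB4

Derivation:
After byte 1 (0xB9): reg=0x8A
After byte 2 (0x31): reg=0x28
After byte 3 (0xF8): reg=0x3E
After byte 4 (0xA5): reg=0xC8
After byte 5 (0xF4): reg=0xB4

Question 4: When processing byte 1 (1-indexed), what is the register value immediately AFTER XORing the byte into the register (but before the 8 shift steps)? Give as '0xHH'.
Register before byte 1: 0x55
Byte 1: 0xB9
0x55 XOR 0xB9 = 0xEC

Answer: 0xEC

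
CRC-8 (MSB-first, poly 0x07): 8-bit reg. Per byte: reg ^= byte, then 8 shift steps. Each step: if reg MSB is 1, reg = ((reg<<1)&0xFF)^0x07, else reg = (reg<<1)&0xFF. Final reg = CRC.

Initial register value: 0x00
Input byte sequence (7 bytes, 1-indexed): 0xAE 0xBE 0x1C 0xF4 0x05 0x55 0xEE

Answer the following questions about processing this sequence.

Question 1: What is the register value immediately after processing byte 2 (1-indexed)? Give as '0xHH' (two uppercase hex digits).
Answer: 0xFD

Derivation:
After byte 1 (0xAE): reg=0x43
After byte 2 (0xBE): reg=0xFD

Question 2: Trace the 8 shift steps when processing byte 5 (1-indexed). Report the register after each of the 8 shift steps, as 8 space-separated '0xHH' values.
Answer: 0x25 0x4A 0x94 0x2F 0x5E 0xBC 0x7F 0xFE

Derivation:
After byte 1 (0xAE): reg=0x43
After byte 2 (0xBE): reg=0xFD
After byte 3 (0x1C): reg=0xA9
After byte 4 (0xF4): reg=0x94
Register before byte 5: 0x94
After XOR with byte 0x05: 0x91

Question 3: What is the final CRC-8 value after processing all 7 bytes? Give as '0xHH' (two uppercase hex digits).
After byte 1 (0xAE): reg=0x43
After byte 2 (0xBE): reg=0xFD
After byte 3 (0x1C): reg=0xA9
After byte 4 (0xF4): reg=0x94
After byte 5 (0x05): reg=0xFE
After byte 6 (0x55): reg=0x58
After byte 7 (0xEE): reg=0x0B

Answer: 0x0B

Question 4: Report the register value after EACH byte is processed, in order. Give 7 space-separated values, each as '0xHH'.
0x43 0xFD 0xA9 0x94 0xFE 0x58 0x0B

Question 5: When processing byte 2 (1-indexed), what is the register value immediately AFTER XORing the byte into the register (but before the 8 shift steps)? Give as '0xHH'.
Register before byte 2: 0x43
Byte 2: 0xBE
0x43 XOR 0xBE = 0xFD

Answer: 0xFD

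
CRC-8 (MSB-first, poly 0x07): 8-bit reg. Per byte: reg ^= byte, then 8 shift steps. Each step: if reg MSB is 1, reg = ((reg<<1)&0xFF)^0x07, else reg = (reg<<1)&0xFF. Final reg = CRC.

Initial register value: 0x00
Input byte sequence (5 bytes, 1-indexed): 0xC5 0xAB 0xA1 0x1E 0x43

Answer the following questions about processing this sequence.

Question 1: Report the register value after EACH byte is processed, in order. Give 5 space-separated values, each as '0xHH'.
0x55 0xF4 0xAC 0x17 0xAB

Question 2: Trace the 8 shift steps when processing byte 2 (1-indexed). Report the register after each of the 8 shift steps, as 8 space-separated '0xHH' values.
After byte 1 (0xC5): reg=0x55
Register before byte 2: 0x55
After XOR with byte 0xAB: 0xFE

Answer: 0xFB 0xF1 0xE5 0xCD 0x9D 0x3D 0x7A 0xF4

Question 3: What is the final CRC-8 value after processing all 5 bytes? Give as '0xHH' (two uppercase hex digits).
Answer: 0xAB

Derivation:
After byte 1 (0xC5): reg=0x55
After byte 2 (0xAB): reg=0xF4
After byte 3 (0xA1): reg=0xAC
After byte 4 (0x1E): reg=0x17
After byte 5 (0x43): reg=0xAB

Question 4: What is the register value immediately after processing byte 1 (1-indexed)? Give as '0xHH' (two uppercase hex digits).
After byte 1 (0xC5): reg=0x55

Answer: 0x55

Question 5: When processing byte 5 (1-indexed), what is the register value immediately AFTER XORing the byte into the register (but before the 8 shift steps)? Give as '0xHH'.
Register before byte 5: 0x17
Byte 5: 0x43
0x17 XOR 0x43 = 0x54

Answer: 0x54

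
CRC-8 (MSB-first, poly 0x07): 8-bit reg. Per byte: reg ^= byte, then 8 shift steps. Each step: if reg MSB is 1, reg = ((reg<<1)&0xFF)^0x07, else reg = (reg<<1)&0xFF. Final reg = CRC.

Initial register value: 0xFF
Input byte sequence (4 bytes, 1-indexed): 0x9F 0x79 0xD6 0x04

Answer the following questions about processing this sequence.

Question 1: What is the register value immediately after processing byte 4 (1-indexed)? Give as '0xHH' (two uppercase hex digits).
After byte 1 (0x9F): reg=0x27
After byte 2 (0x79): reg=0x9D
After byte 3 (0xD6): reg=0xF6
After byte 4 (0x04): reg=0xD0

Answer: 0xD0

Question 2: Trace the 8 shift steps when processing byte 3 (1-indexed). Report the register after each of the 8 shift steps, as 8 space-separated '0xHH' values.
After byte 1 (0x9F): reg=0x27
After byte 2 (0x79): reg=0x9D
Register before byte 3: 0x9D
After XOR with byte 0xD6: 0x4B

Answer: 0x96 0x2B 0x56 0xAC 0x5F 0xBE 0x7B 0xF6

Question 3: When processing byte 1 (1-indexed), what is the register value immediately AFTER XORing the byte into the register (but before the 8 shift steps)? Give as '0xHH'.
Answer: 0x60

Derivation:
Register before byte 1: 0xFF
Byte 1: 0x9F
0xFF XOR 0x9F = 0x60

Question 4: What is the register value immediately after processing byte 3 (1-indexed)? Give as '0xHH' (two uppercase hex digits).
After byte 1 (0x9F): reg=0x27
After byte 2 (0x79): reg=0x9D
After byte 3 (0xD6): reg=0xF6

Answer: 0xF6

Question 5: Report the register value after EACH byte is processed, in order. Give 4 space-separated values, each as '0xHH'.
0x27 0x9D 0xF6 0xD0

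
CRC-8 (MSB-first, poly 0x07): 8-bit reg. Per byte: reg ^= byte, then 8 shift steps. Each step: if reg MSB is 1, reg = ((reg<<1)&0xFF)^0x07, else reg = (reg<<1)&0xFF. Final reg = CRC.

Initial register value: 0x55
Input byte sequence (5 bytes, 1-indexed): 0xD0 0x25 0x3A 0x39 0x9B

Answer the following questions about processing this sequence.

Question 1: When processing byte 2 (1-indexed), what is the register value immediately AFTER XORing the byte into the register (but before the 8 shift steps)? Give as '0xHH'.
Register before byte 2: 0x92
Byte 2: 0x25
0x92 XOR 0x25 = 0xB7

Answer: 0xB7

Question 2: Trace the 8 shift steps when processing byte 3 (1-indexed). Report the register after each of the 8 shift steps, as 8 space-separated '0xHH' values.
After byte 1 (0xD0): reg=0x92
After byte 2 (0x25): reg=0x0C
Register before byte 3: 0x0C
After XOR with byte 0x3A: 0x36

Answer: 0x6C 0xD8 0xB7 0x69 0xD2 0xA3 0x41 0x82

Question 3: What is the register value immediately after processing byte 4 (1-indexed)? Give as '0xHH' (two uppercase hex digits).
Answer: 0x28

Derivation:
After byte 1 (0xD0): reg=0x92
After byte 2 (0x25): reg=0x0C
After byte 3 (0x3A): reg=0x82
After byte 4 (0x39): reg=0x28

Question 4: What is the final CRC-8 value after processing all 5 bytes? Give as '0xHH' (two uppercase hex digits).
After byte 1 (0xD0): reg=0x92
After byte 2 (0x25): reg=0x0C
After byte 3 (0x3A): reg=0x82
After byte 4 (0x39): reg=0x28
After byte 5 (0x9B): reg=0x10

Answer: 0x10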